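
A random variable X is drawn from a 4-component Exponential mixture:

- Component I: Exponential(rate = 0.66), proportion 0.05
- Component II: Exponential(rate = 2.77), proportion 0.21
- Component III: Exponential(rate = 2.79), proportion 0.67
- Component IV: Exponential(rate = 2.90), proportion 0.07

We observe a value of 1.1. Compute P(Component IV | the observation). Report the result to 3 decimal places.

0.060

The responsibility of component k is π_k f_k(x) divided by Σ_j π_j f_j(x).
Component likelihoods at x = 1.1:
  p_I = 0.319335
  p_II = 0.131578
  p_III = 0.129645
  p_IV = 0.119398
Unnormalised posteriors:
  π_I·p_I = 0.05 × 0.319335 = 0.0159667
  π_II·p_II = 0.21 × 0.131578 = 0.0276315
  π_III·p_III = 0.67 × 0.129645 = 0.0868619
  π_IV·p_IV = 0.07 × 0.119398 = 0.00835789
Denominator: 0.0159667 + 0.0276315 + 0.0868619 + 0.00835789 = 0.138818
P(Component IV | 1.1) ≈ 0.060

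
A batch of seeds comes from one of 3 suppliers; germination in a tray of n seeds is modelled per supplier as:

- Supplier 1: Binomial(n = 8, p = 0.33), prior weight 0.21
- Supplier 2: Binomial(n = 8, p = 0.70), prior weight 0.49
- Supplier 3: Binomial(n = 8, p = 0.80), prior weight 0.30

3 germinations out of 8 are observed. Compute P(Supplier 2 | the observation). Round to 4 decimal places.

Apply Bayes' rule: the posterior for each component is proportional to its prior times its likelihood at x.
Binomial probabilities:
  p_1 = C(8,3)·0.33^3·0.67^5 = 56·0.035937·0.135013 = 0.271709
  p_2 = C(8,3)·0.70^3·0.30^5 = 56·0.343·0.00243 = 0.0466754
  p_3 = C(8,3)·0.80^3·0.20^5 = 56·0.512·0.00032 = 0.00917504
Unnormalised posteriors:
  π_1·p_1 = 0.21 × 0.271709 = 0.0570589
  π_2·p_2 = 0.49 × 0.0466754 = 0.022871
  π_3·p_3 = 0.30 × 0.00917504 = 0.00275251
Marginal: 0.0570589 + 0.022871 + 0.00275251 = 0.0826823
P(Supplier 2 | 3 germinations out of 8) = 0.022871 / 0.0826823 ≈ 0.2766

0.2766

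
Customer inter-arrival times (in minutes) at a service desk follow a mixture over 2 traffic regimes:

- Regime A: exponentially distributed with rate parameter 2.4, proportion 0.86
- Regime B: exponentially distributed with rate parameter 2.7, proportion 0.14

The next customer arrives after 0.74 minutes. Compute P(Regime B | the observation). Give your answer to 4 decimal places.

Apply Bayes' rule: the posterior for each component is proportional to its prior times its likelihood at x.
Exponential densities:
  p_A = 2.4·e^(−2.4·0.74) = 2.4·e^(−1.7760) = 0.406354
  p_B = 2.7·e^(−2.7·0.74) = 2.7·e^(−1.9980) = 0.366137
Unnormalised posteriors:
  P(Z=A)·p_A = 0.86 × 0.406354 = 0.349464
  P(Z=B)·p_B = 0.14 × 0.366137 = 0.0512592
Normaliser: 0.349464 + 0.0512592 = 0.400723
So the posterior for Regime B is 0.0512592 / 0.400723 ≈ 0.1279.

0.1279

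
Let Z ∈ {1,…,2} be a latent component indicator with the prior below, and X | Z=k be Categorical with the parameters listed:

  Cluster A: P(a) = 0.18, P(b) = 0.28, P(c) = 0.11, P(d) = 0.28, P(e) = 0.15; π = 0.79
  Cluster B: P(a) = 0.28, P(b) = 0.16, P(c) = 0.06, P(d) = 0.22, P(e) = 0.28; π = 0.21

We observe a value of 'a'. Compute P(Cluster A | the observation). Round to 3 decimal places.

P(component k | x) = π_k·f_k(x) / marginal(x), where marginal(x) = Σ_j π_j·f_j(x).
Categorical probabilities:
  L_A = 0.18
  L_B = 0.28
Unnormalised posteriors:
  π_A·L_A = 0.79 × 0.18 = 0.1422
  π_B·L_B = 0.21 × 0.28 = 0.0588
Normaliser: 0.1422 + 0.0588 = 0.201
Responsibility of Cluster A: 0.1422 / 0.201 ≈ 0.707

0.707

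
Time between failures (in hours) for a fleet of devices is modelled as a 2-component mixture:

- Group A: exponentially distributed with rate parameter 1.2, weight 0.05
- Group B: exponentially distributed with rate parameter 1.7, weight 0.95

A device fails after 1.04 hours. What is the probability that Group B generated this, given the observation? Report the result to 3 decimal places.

P(component k | x) = w_k·f_k(x) / marginal(x), where marginal(x) = Σ_j w_j·f_j(x).
Component likelihoods at x = 1.04 hours:
  L_A = 0.344494
  L_B = 0.290146
Prior × likelihood for each component:
  w_A·L_A = 0.05 × 0.344494 = 0.0172247
  w_B·L_B = 0.95 × 0.290146 = 0.275639
Sum: 0.0172247 + 0.275639 = 0.292863
So the posterior for Group B is 0.275639 / 0.292863 ≈ 0.941.

0.941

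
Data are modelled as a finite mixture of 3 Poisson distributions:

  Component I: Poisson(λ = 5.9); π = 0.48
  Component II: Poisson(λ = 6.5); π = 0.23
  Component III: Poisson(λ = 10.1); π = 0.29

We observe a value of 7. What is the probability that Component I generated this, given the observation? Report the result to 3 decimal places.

The responsibility of component k is w_k f_k(x) divided by Σ_j w_j f_j(x).
Evaluate each component's likelihood at the observed value:
  L_I = e^(−5.9)·5.9^7/7! = 0.135268
  L_II = e^(−6.5)·6.5^7/7! = 0.146234
  L_III = e^(−10.1)·10.1^7/7! = 0.0873866
Prior × likelihood for each component:
  w_I·L_I = 0.48 × 0.135268 = 0.0649288
  w_II·L_II = 0.23 × 0.146234 = 0.0336339
  w_III·L_III = 0.29 × 0.0873866 = 0.0253421
Sum: 0.0649288 + 0.0336339 + 0.0253421 = 0.123905
P(Component I | x) = 0.0649288 / 0.123905 ≈ 0.524

0.524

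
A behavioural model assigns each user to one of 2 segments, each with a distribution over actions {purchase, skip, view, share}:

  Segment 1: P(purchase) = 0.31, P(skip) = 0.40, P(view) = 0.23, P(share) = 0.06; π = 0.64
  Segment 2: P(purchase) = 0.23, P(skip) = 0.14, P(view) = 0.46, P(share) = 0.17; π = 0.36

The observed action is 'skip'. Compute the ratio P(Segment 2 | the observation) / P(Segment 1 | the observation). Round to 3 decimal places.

Posterior odds = (w_i f_i(x)) / (w_j f_j(x)); the normalising sum cancels.
Component likelihoods at x = 'skip':
  L_1 = P(skip | comp) = 0.40
  L_2 = P(skip | comp) = 0.14
Odds = (0.36/0.64) × (0.14/0.4) = 0.5625 × 0.35 ≈ 0.197

0.197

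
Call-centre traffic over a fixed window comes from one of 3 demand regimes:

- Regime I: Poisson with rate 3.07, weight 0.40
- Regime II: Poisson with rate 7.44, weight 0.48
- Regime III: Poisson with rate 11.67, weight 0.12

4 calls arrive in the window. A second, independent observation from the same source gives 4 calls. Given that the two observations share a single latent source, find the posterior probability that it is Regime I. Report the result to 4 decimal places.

Apply Bayes' rule: the posterior for each component is proportional to its prior times its likelihood at x.
Since both observations come from the same component, the likelihood for component k is f_k(x₁)·f_k(x₂).
  p_I = [e^(−3.07)·3.07^4/4! = 0.171814] × [0.171814] = 0.02952
  p_II = [e^(−7.44)·7.44^4/4! = 0.0749773] × [0.0749773] = 0.00562159
  p_III = [e^(−11.67)·11.67^4/4! = 0.00660474] × [0.00660474] = 4.36226e-05
Unnormalised posteriors:
  w_I·p_I = 0.40 × 0.02952 = 0.011808
  w_II·p_II = 0.48 × 0.00562159 = 0.00269836
  w_III·p_III = 0.12 × 4.36226e-05 = 5.23471e-06
Evidence: 0.011808 + 0.00269836 + 5.23471e-06 = 0.0145116
So the posterior for Regime I is 0.011808 / 0.0145116 ≈ 0.8137.

0.8137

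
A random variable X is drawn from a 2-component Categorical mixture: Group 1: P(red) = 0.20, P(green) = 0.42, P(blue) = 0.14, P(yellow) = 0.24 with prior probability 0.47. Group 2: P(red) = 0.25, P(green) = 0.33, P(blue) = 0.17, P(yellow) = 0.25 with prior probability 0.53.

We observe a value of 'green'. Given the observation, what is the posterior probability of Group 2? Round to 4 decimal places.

P(component k | x) = P(Z=k)·f_k(x) / marginal(x), where marginal(x) = Σ_j P(Z=j)·f_j(x).
Evaluate each component's likelihood at the observed value:
  f_1 = P(green | comp) = 0.42
  f_2 = P(green | comp) = 0.33
Prior × likelihood for each component:
  P(Z=1)·f_1 = 0.47 × 0.42 = 0.1974
  P(Z=2)·f_2 = 0.53 × 0.33 = 0.1749
Denominator: 0.1974 + 0.1749 = 0.3723
Responsibility of Group 2: 0.1749 / 0.3723 ≈ 0.4698

0.4698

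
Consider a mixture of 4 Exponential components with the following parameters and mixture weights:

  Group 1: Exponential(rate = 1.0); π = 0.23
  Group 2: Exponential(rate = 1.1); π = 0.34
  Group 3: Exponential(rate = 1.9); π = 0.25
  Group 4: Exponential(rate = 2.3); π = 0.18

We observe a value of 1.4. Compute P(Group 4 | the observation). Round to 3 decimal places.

By Bayes' theorem, P(k | x) = w_k f_k(x) / Σ_j w_j f_j(x).
Component likelihoods at x = 1.4:
  f_1 = 0.246597
  f_2 = 0.235819
  f_3 = 0.132902
  f_4 = 0.0918966
Prior × likelihood for each component:
  w_1·f_1 = 0.23 × 0.246597 = 0.0567173
  w_2·f_2 = 0.34 × 0.235819 = 0.0801785
  w_3·f_3 = 0.25 × 0.132902 = 0.0332254
  w_4·f_4 = 0.18 × 0.0918966 = 0.0165414
Evidence: 0.0567173 + 0.0801785 + 0.0332254 + 0.0165414 = 0.186663
P(Group 4 | the observation) ≈ 0.089

0.089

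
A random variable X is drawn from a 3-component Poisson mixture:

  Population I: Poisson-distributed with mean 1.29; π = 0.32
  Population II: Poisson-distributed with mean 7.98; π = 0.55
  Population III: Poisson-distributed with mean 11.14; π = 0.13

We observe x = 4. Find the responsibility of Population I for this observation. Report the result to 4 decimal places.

0.2354

The responsibility of component k is w_k f_k(x) divided by Σ_j w_j f_j(x).
Component likelihoods at x = 4:
  f_I = e^(−1.29)·1.29^4/4! = 0.031762
  f_II = e^(−7.98)·7.98^4/4! = 0.057827
  f_III = e^(−11.14)·11.14^4/4! = 0.00931728
Prior × likelihood for each component:
  w_I·f_I = 0.32 × 0.031762 = 0.0101638
  w_II·f_II = 0.55 × 0.057827 = 0.0318048
  w_III·f_III = 0.13 × 0.00931728 = 0.00121125
Denominator: 0.0101638 + 0.0318048 + 0.00121125 = 0.0431799
P(Population I | the observation) = 0.0101638 / 0.0431799 ≈ 0.2354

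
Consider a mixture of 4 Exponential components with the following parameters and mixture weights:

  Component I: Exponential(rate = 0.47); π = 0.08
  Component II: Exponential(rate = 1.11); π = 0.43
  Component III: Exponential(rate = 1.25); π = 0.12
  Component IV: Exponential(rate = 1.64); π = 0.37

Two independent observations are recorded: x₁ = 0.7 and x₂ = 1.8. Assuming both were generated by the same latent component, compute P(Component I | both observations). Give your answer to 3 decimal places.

Posterior ∝ prior × likelihood, so P(k | x) ∝ w_k f_k(x); normalise over all components.
Since both observations come from the same component, the likelihood for component k is f_k(x₁)·f_k(x₂).
  f_I = [0.47·e^(−0.47·0.7) = 0.47·e^(−0.3290) = 0.338232] × [0.20169] = 0.0682181
  f_II = [1.11·e^(−1.11·0.7) = 1.11·e^(−0.7770) = 0.510359] × [0.150523] = 0.0768208
  f_III = [1.25·e^(−1.25·0.7) = 1.25·e^(−0.8750) = 0.521078] × [0.131749] = 0.0686515
  f_IV = [1.64·e^(−1.64·0.7) = 1.64·e^(−1.1480) = 0.520324] × [0.0856656] = 0.0445739
Unnormalised posteriors:
  w_I·f_I = 0.08 × 0.0682181 = 0.00545745
  w_II·f_II = 0.43 × 0.0768208 = 0.0330329
  w_III·f_III = 0.12 × 0.0686515 = 0.00823818
  w_IV·f_IV = 0.37 × 0.0445739 = 0.0164923
Denominator: 0.00545745 + 0.0330329 + 0.00823818 + 0.0164923 = 0.0632209
P(Component I | x₁,x₂) = 0.00545745 / 0.0632209 ≈ 0.086

0.086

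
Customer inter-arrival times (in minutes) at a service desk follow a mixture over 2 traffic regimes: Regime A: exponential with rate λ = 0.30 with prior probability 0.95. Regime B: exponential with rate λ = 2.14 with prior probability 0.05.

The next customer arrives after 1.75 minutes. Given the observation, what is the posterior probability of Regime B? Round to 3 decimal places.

0.015

P(component k | x) = w_k·f_k(x) / marginal(x), where marginal(x) = Σ_j w_j·f_j(x).
Exponential densities:
  L_A = 0.30·e^(−0.30·1.75) = 0.30·e^(−0.5250) = 0.177467
  L_B = 2.14·e^(−2.14·1.75) = 2.14·e^(−3.7450) = 0.0505802
Prior × likelihood for each component:
  w_A·L_A = 0.95 × 0.177467 = 0.168593
  w_B·L_B = 0.05 × 0.0505802 = 0.00252901
Sum: 0.168593 + 0.00252901 = 0.171122
P(Regime B | 1.75 minutes) ≈ 0.015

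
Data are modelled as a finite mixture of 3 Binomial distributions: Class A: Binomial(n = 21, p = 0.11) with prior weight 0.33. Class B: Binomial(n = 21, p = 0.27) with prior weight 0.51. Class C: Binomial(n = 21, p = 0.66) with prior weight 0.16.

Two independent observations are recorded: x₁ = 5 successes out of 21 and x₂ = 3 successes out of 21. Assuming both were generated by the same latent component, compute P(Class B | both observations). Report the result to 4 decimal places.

By Bayes' theorem, P(k | x) = P(Z=k) f_k(x) / Σ_j P(Z=j) f_j(x).
Since both observations come from the same component, the likelihood for component k is f_k(x₁)·f_k(x₂).
  p_A = [C(21,5)·0.11^5·0.89^16 = 20349·1.61051e-05·0.154967 = 0.0507863] × [0.217295] = 0.0110356
  p_B = [C(21,5)·0.27^5·0.73^16 = 20349·0.00143489·0.00650378 = 0.189901] × [0.0907307] = 0.0172299
  p_C = [C(21,5)·0.66^5·0.34^16 = 20349·0.125233·3.18906e-08 = 8.12691e-05] × [1.40963e-06] = 1.14559e-10
Prior × likelihood for each component:
  P(Z=A)·p_A = 0.33 × 0.0110356 = 0.00364175
  P(Z=B)·p_B = 0.51 × 0.0172299 = 0.00878724
  P(Z=C)·p_C = 0.16 × 1.14559e-10 = 1.83294e-11
Normaliser: 0.00364175 + 0.00878724 + 1.83294e-11 = 0.012429
So the posterior for Class B is 0.00878724 / 0.012429 ≈ 0.7070.

0.7070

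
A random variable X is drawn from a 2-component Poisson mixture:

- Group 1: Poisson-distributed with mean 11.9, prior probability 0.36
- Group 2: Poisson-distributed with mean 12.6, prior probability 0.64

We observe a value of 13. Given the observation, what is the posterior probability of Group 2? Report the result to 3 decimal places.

0.650

P(component k | x) = P(Z=k)·f_k(x) / marginal(x), where marginal(x) = Σ_j P(Z=j)·f_j(x).
Component likelihoods at x = 13:
  L_1 = e^(−11.9)·11.9^13/13! = 0.104647
  L_2 = e^(−12.6)·12.6^13/13! = 0.109251
Multiply by the mixture weights:
  P(Z=1)·L_1 = 0.36 × 0.104647 = 0.0376728
  P(Z=2)·L_2 = 0.64 × 0.109251 = 0.0699208
Evidence: 0.0376728 + 0.0699208 = 0.107594
So the posterior for Group 2 is 0.0699208 / 0.107594 ≈ 0.650.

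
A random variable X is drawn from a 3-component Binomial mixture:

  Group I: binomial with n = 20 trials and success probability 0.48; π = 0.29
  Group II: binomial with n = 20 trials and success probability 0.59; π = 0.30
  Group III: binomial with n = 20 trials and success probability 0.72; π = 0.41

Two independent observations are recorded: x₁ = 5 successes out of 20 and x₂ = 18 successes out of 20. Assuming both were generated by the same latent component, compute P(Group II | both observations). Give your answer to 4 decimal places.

Posterior ∝ prior × likelihood, so P(k | x) ∝ π_k f_k(x); normalise over all components.
Since both observations come from the same component, the likelihood for component k is f_k(x₁)·f_k(x₂).
  p_I = [0.021712] × [9.39945e-05] = 2.04081e-06
  p_II = [0.0017237] × [0.00239694] = 4.13161e-06
  p_III = [1.52924e-05] × [0.0402768] = 6.1593e-07
Unnormalised posteriors:
  π_I·p_I = 0.29 × 2.04081e-06 = 5.91835e-07
  π_II·p_II = 0.30 × 4.13161e-06 = 1.23948e-06
  π_III·p_III = 0.41 × 6.1593e-07 = 2.52531e-07
Evidence: 5.91835e-07 + 1.23948e-06 + 2.52531e-07 = 2.08385e-06
So the posterior for Group II is 1.23948e-06 / 2.08385e-06 ≈ 0.5948.

0.5948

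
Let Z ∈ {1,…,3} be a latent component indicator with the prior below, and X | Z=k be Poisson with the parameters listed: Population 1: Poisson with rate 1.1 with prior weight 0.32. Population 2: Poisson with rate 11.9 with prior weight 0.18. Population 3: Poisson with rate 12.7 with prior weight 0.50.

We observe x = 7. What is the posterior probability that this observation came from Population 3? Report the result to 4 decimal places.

0.6620

Apply Bayes' rule: the posterior for each component is proportional to its prior times its likelihood at x.
Component likelihoods at x = 7:
  L_1 = 0.000128705
  L_2 = 0.0455296
  L_3 = 0.0322593
Weight by the priors:
  π_1·L_1 = 0.32 × 0.000128705 = 4.11855e-05
  π_2·L_2 = 0.18 × 0.0455296 = 0.00819533
  π_3·L_3 = 0.50 × 0.0322593 = 0.0161297
Sum: 4.11855e-05 + 0.00819533 + 0.0161297 = 0.0243662
P(Population 3 | data) ≈ 0.6620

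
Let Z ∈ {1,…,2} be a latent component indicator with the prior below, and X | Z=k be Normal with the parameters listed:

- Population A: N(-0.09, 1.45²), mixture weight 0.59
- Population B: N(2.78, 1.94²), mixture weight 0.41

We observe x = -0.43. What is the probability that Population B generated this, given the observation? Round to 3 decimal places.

P(component k | x) = π_k·f_k(x) / marginal(x), where marginal(x) = Σ_j π_j·f_j(x).
Evaluate each component's likelihood at the observed value:
  p_A = (1/(1.45·√(2π)))·exp(−(-0.43−-0.09)²/(2·1.45²)) = 0.275133·exp(-0.02749) = 0.267672
  p_B = (1/(1.94·√(2π)))·exp(−(-0.43−2.78)²/(2·1.94²)) = 0.205640·exp(-1.36892) = 0.0523114
Unnormalised posteriors:
  π_A·p_A = 0.59 × 0.267672 = 0.157926
  π_B·p_B = 0.41 × 0.0523114 = 0.0214477
Marginal: 0.157926 + 0.0214477 = 0.179374
P(Population B | -0.43) ≈ 0.120

0.120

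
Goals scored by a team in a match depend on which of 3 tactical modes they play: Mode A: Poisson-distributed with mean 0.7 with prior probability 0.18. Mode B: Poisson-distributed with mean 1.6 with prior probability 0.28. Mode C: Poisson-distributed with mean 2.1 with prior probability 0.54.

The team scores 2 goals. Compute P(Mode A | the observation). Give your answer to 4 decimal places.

0.0912

Apply Bayes' rule: the posterior for each component is proportional to its prior times its likelihood at x.
Poisson probabilities:
  f_A = 0.121663
  f_B = 0.258428
  f_C = 0.270016
Multiply by the mixture weights:
  w_A·f_A = 0.18 × 0.121663 = 0.0218994
  w_B·f_B = 0.28 × 0.258428 = 0.0723597
  w_C·f_C = 0.54 × 0.270016 = 0.145809
Normaliser: 0.0218994 + 0.0723597 + 0.145809 = 0.240068
P(Mode A | data) ≈ 0.0912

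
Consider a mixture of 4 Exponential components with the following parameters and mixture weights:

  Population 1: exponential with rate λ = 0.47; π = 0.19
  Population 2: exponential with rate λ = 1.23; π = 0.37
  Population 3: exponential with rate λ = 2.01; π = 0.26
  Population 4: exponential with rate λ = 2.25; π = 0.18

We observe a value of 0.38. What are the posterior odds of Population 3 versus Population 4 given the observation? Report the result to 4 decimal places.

Only the two components matter; the odds are (P(Z=i) f_i(x)) / (P(Z=j) f_j(x)).
Evaluate each component's likelihood at the observed value:
  p_1 = 0.393127
  p_2 = 0.770754
  p_3 = 0.936444
  p_4 = 0.956887
Posterior odds = (P(Z=3)·p_3) / (P(Z=4)·p_4) = (0.26·0.936444) / (0.18·0.956887) = 0.243476 / 0.17224 ≈ 1.4136

1.4136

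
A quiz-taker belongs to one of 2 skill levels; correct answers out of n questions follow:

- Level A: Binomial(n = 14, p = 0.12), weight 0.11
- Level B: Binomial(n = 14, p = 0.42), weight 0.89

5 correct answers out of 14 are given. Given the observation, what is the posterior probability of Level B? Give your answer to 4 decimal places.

0.9901

Posterior ∝ prior × likelihood, so P(k | x) ∝ w_k f_k(x); normalise over all components.
Component likelihoods at x = 5 correct answers out of 14:
  L_A = 0.0157657
  L_B = 0.19434
Unnormalised posteriors:
  w_A·L_A = 0.11 × 0.0157657 = 0.00173423
  w_B·L_B = 0.89 × 0.19434 = 0.172963
Sum: 0.00173423 + 0.172963 = 0.174697
So the posterior for Level B is 0.172963 / 0.174697 ≈ 0.9901.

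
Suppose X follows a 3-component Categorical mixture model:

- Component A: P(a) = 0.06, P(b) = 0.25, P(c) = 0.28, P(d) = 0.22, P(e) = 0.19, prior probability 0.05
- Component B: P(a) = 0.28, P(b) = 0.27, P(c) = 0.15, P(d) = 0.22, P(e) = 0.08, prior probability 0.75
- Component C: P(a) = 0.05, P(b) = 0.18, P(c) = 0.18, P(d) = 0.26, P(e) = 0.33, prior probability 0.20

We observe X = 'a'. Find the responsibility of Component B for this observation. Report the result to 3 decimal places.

P(component k | x) = π_k·f_k(x) / marginal(x), where marginal(x) = Σ_j π_j·f_j(x).
Evaluate each component's likelihood at the observed value:
  L_A = P(a | comp) = 0.06
  L_B = P(a | comp) = 0.28
  L_C = P(a | comp) = 0.05
Multiply by the mixture weights:
  π_A·L_A = 0.05 × 0.06 = 0.003
  π_B·L_B = 0.75 × 0.28 = 0.21
  π_C·L_C = 0.20 × 0.05 = 0.01
Evidence: 0.003 + 0.21 + 0.01 = 0.223
P(Component B | data) = 0.21 / 0.223 ≈ 0.942

0.942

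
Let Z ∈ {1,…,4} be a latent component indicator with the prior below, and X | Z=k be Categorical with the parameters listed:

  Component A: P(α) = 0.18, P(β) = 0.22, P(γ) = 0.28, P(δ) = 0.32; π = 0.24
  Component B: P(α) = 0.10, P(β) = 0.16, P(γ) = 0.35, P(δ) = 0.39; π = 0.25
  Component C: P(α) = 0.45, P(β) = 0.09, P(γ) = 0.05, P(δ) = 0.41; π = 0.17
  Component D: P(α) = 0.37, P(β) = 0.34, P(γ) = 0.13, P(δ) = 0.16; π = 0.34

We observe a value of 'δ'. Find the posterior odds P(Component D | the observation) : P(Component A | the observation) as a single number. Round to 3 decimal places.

Since P(k|x) ∝ π_k f_k(x), the posterior odds are π_i f_i(x) / (π_j f_j(x)).
Component likelihoods at x = 'δ':
  L_A = 0.32
  L_B = 0.39
  L_C = 0.41
  L_D = 0.16
Posterior odds = (π_D·L_D) / (π_A·L_A) = (0.34·0.16) / (0.24·0.32) = 0.0544 / 0.0768 ≈ 0.708

0.708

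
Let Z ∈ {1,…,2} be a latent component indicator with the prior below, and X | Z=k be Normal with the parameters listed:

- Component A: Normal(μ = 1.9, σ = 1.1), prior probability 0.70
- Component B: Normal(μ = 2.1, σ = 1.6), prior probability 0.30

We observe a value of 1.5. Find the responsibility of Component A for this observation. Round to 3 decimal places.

0.773

Posterior ∝ prior × likelihood, so P(k | x) ∝ π_k f_k(x); normalise over all components.
Component likelihoods at x = 1.5:
  L_A = (1/(1.1·√(2π)))·exp(−(1.5−1.9)²/(2·1.1²)) = 0.362675·exp(-0.06612) = 0.339472
  L_B = (1/(1.6·√(2π)))·exp(−(1.5−2.1)²/(2·1.6²)) = 0.249339·exp(-0.07031) = 0.232409
Multiply by the mixture weights:
  π_A·L_A = 0.70 × 0.339472 = 0.23763
  π_B·L_B = 0.30 × 0.232409 = 0.0697228
Marginal: 0.23763 + 0.0697228 = 0.307353
P(Component A | data) = 0.23763 / 0.307353 ≈ 0.773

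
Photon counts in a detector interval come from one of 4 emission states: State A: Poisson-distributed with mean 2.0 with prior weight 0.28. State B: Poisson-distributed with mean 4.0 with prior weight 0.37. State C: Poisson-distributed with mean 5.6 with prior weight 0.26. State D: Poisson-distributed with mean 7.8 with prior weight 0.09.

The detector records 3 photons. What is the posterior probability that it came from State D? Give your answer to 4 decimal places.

0.0190

P(component k | x) = π_k·f_k(x) / marginal(x), where marginal(x) = Σ_j π_j·f_j(x).
Evaluate each component's likelihood at the observed value:
  p_A = 0.180447
  p_B = 0.195367
  p_C = 0.108234
  p_D = 0.0324068
Weight by the priors:
  π_A·p_A = 0.28 × 0.180447 = 0.0505252
  π_B·p_B = 0.37 × 0.195367 = 0.0722857
  π_C·p_C = 0.26 × 0.108234 = 0.0281408
  π_D·p_D = 0.09 × 0.0324068 = 0.00291661
Evidence: 0.0505252 + 0.0722857 + 0.0281408 + 0.00291661 = 0.153868
So the posterior for State D is 0.00291661 / 0.153868 ≈ 0.0190.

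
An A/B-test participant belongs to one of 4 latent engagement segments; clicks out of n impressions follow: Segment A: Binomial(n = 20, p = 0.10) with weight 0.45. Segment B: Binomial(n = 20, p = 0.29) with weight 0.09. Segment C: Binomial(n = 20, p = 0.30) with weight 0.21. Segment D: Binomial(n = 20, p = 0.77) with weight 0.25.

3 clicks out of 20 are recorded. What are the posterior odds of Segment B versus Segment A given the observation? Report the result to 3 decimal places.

0.087

Posterior odds = (w_i f_i(x)) / (w_j f_j(x)); the normalising sum cancels.
Evaluate each component's likelihood at the observed value:
  f_A = C(20,3)·0.10^3·0.90^17 = 1140·0.001·0.166772 = 0.19012
  f_B = C(20,3)·0.29^3·0.71^17 = 1140·0.024389·0.00296068 = 0.0823172
  f_C = C(20,3)·0.30^3·0.70^17 = 1140·0.027·0.00232631 = 0.0716037
  f_D = C(20,3)·0.77^3·0.23^17 = 1140·0.456533·1.4105e-11 = 7.34092e-09
Posterior odds = (w_B·f_B) / (w_A·f_A) = (0.09·0.0823172) / (0.45·0.19012) = 0.00740855 / 0.0855539 ≈ 0.087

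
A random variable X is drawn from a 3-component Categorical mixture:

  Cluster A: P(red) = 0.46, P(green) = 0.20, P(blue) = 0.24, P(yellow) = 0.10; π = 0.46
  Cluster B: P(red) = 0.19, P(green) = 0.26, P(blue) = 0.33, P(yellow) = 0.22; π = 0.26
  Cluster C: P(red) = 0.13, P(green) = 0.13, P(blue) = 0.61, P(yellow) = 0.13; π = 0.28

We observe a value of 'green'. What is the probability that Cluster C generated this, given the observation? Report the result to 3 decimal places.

The responsibility of component k is π_k f_k(x) divided by Σ_j π_j f_j(x).
Categorical probabilities:
  L_A = P(green | comp) = 0.20
  L_B = P(green | comp) = 0.26
  L_C = P(green | comp) = 0.13
Prior × likelihood for each component:
  π_A·L_A = 0.46 × 0.2 = 0.092
  π_B·L_B = 0.26 × 0.26 = 0.0676
  π_C·L_C = 0.28 × 0.13 = 0.0364
Marginal: 0.092 + 0.0676 + 0.0364 = 0.196
P(Cluster C | x) ≈ 0.186

0.186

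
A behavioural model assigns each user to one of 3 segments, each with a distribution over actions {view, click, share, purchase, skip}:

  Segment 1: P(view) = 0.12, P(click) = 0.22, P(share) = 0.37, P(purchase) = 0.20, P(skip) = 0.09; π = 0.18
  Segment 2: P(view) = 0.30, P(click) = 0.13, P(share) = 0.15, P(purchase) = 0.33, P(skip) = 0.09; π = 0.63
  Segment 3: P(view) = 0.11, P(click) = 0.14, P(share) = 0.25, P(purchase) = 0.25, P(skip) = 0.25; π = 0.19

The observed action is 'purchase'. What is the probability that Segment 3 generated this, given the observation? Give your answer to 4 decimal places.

The responsibility of component k is π_k f_k(x) divided by Σ_j π_j f_j(x).
Categorical probabilities:
  f_1 = P(purchase | comp) = 0.20
  f_2 = P(purchase | comp) = 0.33
  f_3 = P(purchase | comp) = 0.25
Multiply by the mixture weights:
  π_1·f_1 = 0.18 × 0.2 = 0.036
  π_2·f_2 = 0.63 × 0.33 = 0.2079
  π_3·f_3 = 0.19 × 0.25 = 0.0475
Normaliser: 0.036 + 0.2079 + 0.0475 = 0.2914
Responsibility of Segment 3: 0.0475 / 0.2914 ≈ 0.1630

0.1630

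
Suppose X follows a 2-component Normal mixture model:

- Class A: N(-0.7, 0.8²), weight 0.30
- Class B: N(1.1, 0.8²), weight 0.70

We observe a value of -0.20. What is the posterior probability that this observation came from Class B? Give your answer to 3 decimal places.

0.431

P(component k | x) = π_k·f_k(x) / marginal(x), where marginal(x) = Σ_j π_j·f_j(x).
Normal densities:
  f_A = 0.410201
  f_B = 0.133173
Weight by the priors:
  π_A·f_A = 0.30 × 0.410201 = 0.12306
  π_B·f_B = 0.70 × 0.133173 = 0.093221
Evidence: 0.12306 + 0.093221 = 0.216281
Responsibility of Class B: 0.093221 / 0.216281 ≈ 0.431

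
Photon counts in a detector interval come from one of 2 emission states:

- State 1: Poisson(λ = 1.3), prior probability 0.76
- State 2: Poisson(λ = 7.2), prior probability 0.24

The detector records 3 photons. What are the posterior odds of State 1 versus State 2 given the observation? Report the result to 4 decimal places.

Since P(k|x) ∝ P(Z=k) f_k(x), the posterior odds are P(Z=i) f_i(x) / (P(Z=j) f_j(x)).
Evaluate each component's likelihood at the observed value:
  L_1 = 0.0997921
  L_2 = 0.0464436
Posterior odds = (P(Z=1)·L_1) / (P(Z=2)·L_2) = (0.76·0.0997921) / (0.24·0.0464436) = 0.075842 / 0.0111465 ≈ 6.8041

6.8041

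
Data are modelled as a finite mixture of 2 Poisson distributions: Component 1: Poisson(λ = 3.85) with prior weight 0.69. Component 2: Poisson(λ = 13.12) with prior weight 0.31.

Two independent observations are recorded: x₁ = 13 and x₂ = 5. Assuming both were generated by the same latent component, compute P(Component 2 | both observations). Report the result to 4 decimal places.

The responsibility of component k is P(Z=k) f_k(x) divided by Σ_j P(Z=j) f_j(x).
Since both observations come from the same component, the likelihood for component k is f_k(x₁)·f_k(x₂).
  L_1 = [0.000139533] × [0.149999] = 2.09298e-05
  L_2 = [0.109879] × [0.00649448] = 0.000713609
Weight by the priors:
  P(Z=1)·L_1 = 0.69 × 2.09298e-05 = 1.44415e-05
  P(Z=2)·L_2 = 0.31 × 0.000713609 = 0.000221219
Sum: 1.44415e-05 + 0.000221219 = 0.00023566
Responsibility of Component 2: 0.000221219 / 0.00023566 ≈ 0.9387

0.9387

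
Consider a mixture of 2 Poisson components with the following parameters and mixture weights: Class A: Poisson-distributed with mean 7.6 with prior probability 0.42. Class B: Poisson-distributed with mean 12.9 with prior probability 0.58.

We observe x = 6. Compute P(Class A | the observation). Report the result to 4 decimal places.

0.8585

The responsibility of component k is π_k f_k(x) divided by Σ_j π_j f_j(x).
Poisson probabilities:
  f_A = e^(−7.6)·7.6^6/6! = 0.13394
  f_B = e^(−12.9)·12.9^6/6! = 0.0159885
Weight by the priors:
  π_A·f_A = 0.42 × 0.13394 = 0.0562549
  π_B·f_B = 0.58 × 0.0159885 = 0.00927331
Denominator: 0.0562549 + 0.00927331 = 0.0655282
P(Class A | x) = 0.0562549 / 0.0655282 ≈ 0.8585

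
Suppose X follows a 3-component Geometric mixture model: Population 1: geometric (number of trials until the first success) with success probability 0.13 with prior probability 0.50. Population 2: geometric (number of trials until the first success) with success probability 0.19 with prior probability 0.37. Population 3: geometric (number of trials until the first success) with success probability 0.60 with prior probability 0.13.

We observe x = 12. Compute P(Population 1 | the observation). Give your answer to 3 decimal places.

0.670

P(component k | x) = π_k·f_k(x) / marginal(x), where marginal(x) = Σ_j π_j·f_j(x).
Geometric probabilities:
  p_1 = 0.13·(1−0.13)^11 = 0.13·0.216128 = 0.0280967
  p_2 = 0.19·(1−0.19)^11 = 0.19·0.0984771 = 0.0187106
  p_3 = 0.60·(1−0.60)^11 = 0.60·4.1943e-05 = 2.51658e-05
Weight by the priors:
  π_1·p_1 = 0.50 × 0.0280967 = 0.0140483
  π_2·p_2 = 0.37 × 0.0187106 = 0.00692294
  π_3·p_3 = 0.13 × 2.51658e-05 = 3.27156e-06
Evidence: 0.0140483 + 0.00692294 + 3.27156e-06 = 0.0209746
Responsibility of Population 1: 0.0140483 / 0.0209746 ≈ 0.670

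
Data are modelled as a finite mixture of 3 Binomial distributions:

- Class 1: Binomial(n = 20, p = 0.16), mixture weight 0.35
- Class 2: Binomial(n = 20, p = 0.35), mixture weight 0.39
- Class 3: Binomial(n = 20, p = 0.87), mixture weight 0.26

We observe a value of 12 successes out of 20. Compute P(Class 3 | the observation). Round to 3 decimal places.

The responsibility of component k is π_k f_k(x) divided by Σ_j π_j f_j(x).
Binomial probabilities:
  f_1 = C(20,12)·0.16^12·0.84^8 = 125970·2.81475e-10·0.247876 = 8.78904e-06
  f_2 = C(20,12)·0.35^12·0.65^8 = 125970·3.37922e-06·0.0318645 = 0.0135641
  f_3 = C(20,12)·0.87^12·0.13^8 = 125970·0.188032·8.15731e-08 = 0.00193217
Prior × likelihood for each component:
  π_1·f_1 = 0.35 × 8.78904e-06 = 3.07616e-06
  π_2·f_2 = 0.39 × 0.0135641 = 0.00528999
  π_3·f_3 = 0.26 × 0.00193217 = 0.000502364
Sum: 3.07616e-06 + 0.00528999 + 0.000502364 = 0.00579543
Responsibility of Class 3: 0.000502364 / 0.00579543 ≈ 0.087

0.087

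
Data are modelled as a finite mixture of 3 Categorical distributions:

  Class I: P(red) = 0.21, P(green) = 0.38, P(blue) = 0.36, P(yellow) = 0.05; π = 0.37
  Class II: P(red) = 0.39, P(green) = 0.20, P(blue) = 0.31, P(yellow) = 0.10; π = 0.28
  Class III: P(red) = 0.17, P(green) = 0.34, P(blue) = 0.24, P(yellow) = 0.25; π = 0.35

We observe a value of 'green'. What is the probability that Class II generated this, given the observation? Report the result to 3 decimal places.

0.177

Posterior ∝ prior × likelihood, so P(k | x) ∝ π_k f_k(x); normalise over all components.
Evaluate each component's likelihood at the observed value:
  L_I = 0.38
  L_II = 0.2
  L_III = 0.34
Weight by the priors:
  π_I·L_I = 0.37 × 0.38 = 0.1406
  π_II·L_II = 0.28 × 0.2 = 0.056
  π_III·L_III = 0.35 × 0.34 = 0.119
Normaliser: 0.1406 + 0.056 + 0.119 = 0.3156
P(Class II | x) ≈ 0.177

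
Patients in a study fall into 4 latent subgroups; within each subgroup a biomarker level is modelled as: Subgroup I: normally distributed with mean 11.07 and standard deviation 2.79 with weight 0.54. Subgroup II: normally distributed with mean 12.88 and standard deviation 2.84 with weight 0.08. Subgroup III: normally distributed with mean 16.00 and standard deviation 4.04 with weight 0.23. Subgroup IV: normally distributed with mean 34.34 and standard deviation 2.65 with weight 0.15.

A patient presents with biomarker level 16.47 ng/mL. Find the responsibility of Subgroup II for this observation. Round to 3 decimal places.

P(component k | x) = w_k·f_k(x) / marginal(x), where marginal(x) = Σ_j w_j·f_j(x).
Evaluate each component's likelihood at the observed value:
  p_I = (1/(2.79·√(2π)))·exp(−(16.47−11.07)²/(2·2.79²)) = 0.142990·exp(-1.87305) = 0.0219711
  p_II = (1/(2.84·√(2π)))·exp(−(16.47−12.88)²/(2·2.84²)) = 0.140473·exp(-0.79895) = 0.0631844
  p_III = (1/(4.04·√(2π)))·exp(−(16.47−16.00)²/(2·4.04²)) = 0.098748·exp(-0.00677) = 0.0980821
  p_IV = (1/(2.65·√(2π)))·exp(−(16.47−34.34)²/(2·2.65²)) = 0.150544·exp(-22.73670) = 2.01021e-11
Multiply by the mixture weights:
  w_I·p_I = 0.54 × 0.0219711 = 0.0118644
  w_II·p_II = 0.08 × 0.0631844 = 0.00505475
  w_III·p_III = 0.23 × 0.0980821 = 0.0225589
  w_IV·p_IV = 0.15 × 2.01021e-11 = 3.01532e-12
Sum: 0.0118644 + 0.00505475 + 0.0225589 + 3.01532e-12 = 0.039478
P(Subgroup II | x) ≈ 0.128

0.128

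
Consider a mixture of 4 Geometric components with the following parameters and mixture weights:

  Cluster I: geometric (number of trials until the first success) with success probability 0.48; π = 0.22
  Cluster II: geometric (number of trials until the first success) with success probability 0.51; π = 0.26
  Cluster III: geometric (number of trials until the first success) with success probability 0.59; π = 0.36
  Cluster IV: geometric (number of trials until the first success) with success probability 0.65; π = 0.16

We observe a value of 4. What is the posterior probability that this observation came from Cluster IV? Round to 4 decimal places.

By Bayes' theorem, P(k | x) = w_k f_k(x) / Σ_j w_j f_j(x).
Component likelihoods at x = 4:
  f_I = 0.48·(1−0.48)^3 = 0.48·0.140608 = 0.0674918
  f_II = 0.51·(1−0.51)^3 = 0.51·0.117649 = 0.060001
  f_III = 0.59·(1−0.59)^3 = 0.59·0.068921 = 0.0406634
  f_IV = 0.65·(1−0.65)^3 = 0.65·0.042875 = 0.0278687
Prior × likelihood for each component:
  w_I·f_I = 0.22 × 0.0674918 = 0.0148482
  w_II·f_II = 0.26 × 0.060001 = 0.0156003
  w_III·f_III = 0.36 × 0.0406634 = 0.0146388
  w_IV·f_IV = 0.16 × 0.0278687 = 0.004459
Marginal: 0.0148482 + 0.0156003 + 0.0146388 + 0.004459 = 0.0495463
Responsibility of Cluster IV: 0.004459 / 0.0495463 ≈ 0.0900

0.0900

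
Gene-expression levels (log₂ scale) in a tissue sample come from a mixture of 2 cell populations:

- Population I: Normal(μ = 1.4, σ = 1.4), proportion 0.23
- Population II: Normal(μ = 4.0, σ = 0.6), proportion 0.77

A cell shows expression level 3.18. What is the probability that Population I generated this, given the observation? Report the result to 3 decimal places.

P(component k | x) = π_k·f_k(x) / marginal(x), where marginal(x) = Σ_j π_j·f_j(x).
Normal densities:
  L_I = (1/(1.4·√(2π)))·exp(−(3.18−1.4)²/(2·1.4²)) = 0.284959·exp(-0.80827) = 0.126986
  L_II = (1/(0.6·√(2π)))·exp(−(3.18−4.0)²/(2·0.6²)) = 0.664904·exp(-0.93389) = 0.261322
Multiply by the mixture weights:
  π_I·L_I = 0.23 × 0.126986 = 0.0292068
  π_II·L_II = 0.77 × 0.261322 = 0.201218
Marginal: 0.0292068 + 0.201218 = 0.230425
Responsibility of Population I: 0.0292068 / 0.230425 ≈ 0.127

0.127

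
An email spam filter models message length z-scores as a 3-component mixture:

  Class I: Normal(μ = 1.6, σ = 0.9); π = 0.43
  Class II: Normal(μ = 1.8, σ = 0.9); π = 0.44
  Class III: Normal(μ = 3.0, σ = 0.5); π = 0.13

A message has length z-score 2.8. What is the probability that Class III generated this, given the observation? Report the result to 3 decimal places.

P(component k | x) = π_k·f_k(x) / marginal(x), where marginal(x) = Σ_j π_j·f_j(x).
Normal densities:
  f_I = (1/(0.9·√(2π)))·exp(−(2.8−1.6)²/(2·0.9²)) = 0.443269·exp(-0.88889) = 0.182233
  f_II = (1/(0.9·√(2π)))·exp(−(2.8−1.8)²/(2·0.9²)) = 0.443269·exp(-0.61728) = 0.239103
  f_III = (1/(0.5·√(2π)))·exp(−(2.8−3.0)²/(2·0.5²)) = 0.797885·exp(-0.08000) = 0.73654
Prior × likelihood for each component:
  π_I·f_I = 0.43 × 0.182233 = 0.0783604
  π_II·f_II = 0.44 × 0.239103 = 0.105205
  π_III·f_III = 0.13 × 0.73654 = 0.0957502
Evidence: 0.0783604 + 0.105205 + 0.0957502 = 0.279316
So the posterior for Class III is 0.0957502 / 0.279316 ≈ 0.343.

0.343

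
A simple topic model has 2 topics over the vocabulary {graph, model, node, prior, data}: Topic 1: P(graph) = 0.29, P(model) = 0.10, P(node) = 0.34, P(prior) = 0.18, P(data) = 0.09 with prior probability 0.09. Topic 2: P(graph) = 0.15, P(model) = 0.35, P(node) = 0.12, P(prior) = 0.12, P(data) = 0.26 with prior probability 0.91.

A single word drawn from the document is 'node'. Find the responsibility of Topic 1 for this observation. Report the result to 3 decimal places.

0.219

Posterior ∝ prior × likelihood, so P(k | x) ∝ P(Z=k) f_k(x); normalise over all components.
Evaluate each component's likelihood at the observed value:
  L_1 = P(node | comp) = 0.34
  L_2 = P(node | comp) = 0.12
Multiply by the mixture weights:
  P(Z=1)·L_1 = 0.09 × 0.34 = 0.0306
  P(Z=2)·L_2 = 0.91 × 0.12 = 0.1092
Normaliser: 0.0306 + 0.1092 = 0.1398
So the posterior for Topic 1 is 0.0306 / 0.1398 ≈ 0.219.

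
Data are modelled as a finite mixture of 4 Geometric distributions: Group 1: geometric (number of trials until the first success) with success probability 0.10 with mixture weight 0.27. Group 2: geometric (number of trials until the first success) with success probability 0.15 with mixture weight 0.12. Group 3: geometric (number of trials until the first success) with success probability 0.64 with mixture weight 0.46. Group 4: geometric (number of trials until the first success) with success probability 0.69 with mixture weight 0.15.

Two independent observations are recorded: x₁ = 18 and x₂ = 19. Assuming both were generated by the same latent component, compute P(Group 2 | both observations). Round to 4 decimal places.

0.1191

By Bayes' theorem, P(k | x) = P(Z=k) f_k(x) / Σ_j P(Z=j) f_j(x).
Since both observations come from the same component, the likelihood for component k is f_k(x₁)·f_k(x₂).
  p_1 = [0.0166772] × [0.0150095] = 0.000250316
  p_2 = [0.00946701] × [0.00804696] = 7.61807e-05
  p_3 = [1.83368e-08] × [6.60123e-09] = 1.21045e-16
  p_4 = [1.55596e-09] × [4.82347e-10] = 7.50512e-19
Prior × likelihood for each component:
  P(Z=1)·p_1 = 0.27 × 0.000250316 = 6.75852e-05
  P(Z=2)·p_2 = 0.12 × 7.61807e-05 = 9.14168e-06
  P(Z=3)·p_3 = 0.46 × 1.21045e-16 = 5.56808e-17
  P(Z=4)·p_4 = 0.15 × 7.50512e-19 = 1.12577e-19
Denominator: 6.75852e-05 + 9.14168e-06 + 5.56808e-17 + 1.12577e-19 = 7.67269e-05
Responsibility of Group 2: 9.14168e-06 / 7.67269e-05 ≈ 0.1191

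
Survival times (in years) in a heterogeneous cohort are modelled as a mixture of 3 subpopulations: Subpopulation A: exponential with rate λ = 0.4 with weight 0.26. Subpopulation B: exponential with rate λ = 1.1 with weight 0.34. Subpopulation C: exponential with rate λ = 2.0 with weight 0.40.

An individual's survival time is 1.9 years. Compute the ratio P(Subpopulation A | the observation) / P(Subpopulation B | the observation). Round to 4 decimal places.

1.0514

Posterior odds = (π_i f_i(x)) / (π_j f_j(x)); the normalising sum cancels.
Exponential densities:
  L_A = 0.187067
  L_B = 0.136056
  L_C = 0.0447415
0.0486373 / 0.046259 ≈ 1.0514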